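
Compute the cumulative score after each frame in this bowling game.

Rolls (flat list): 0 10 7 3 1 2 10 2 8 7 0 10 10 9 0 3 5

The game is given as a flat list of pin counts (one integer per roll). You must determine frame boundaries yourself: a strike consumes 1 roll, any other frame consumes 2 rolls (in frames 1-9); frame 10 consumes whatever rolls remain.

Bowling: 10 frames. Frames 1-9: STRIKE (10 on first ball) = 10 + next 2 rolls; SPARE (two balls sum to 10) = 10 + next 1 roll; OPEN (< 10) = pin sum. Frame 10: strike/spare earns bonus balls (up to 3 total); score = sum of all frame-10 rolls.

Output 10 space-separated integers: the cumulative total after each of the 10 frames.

Answer: 17 28 31 51 68 75 104 123 132 140

Derivation:
Frame 1: SPARE (0+10=10). 10 + next roll (7) = 17. Cumulative: 17
Frame 2: SPARE (7+3=10). 10 + next roll (1) = 11. Cumulative: 28
Frame 3: OPEN (1+2=3). Cumulative: 31
Frame 4: STRIKE. 10 + next two rolls (2+8) = 20. Cumulative: 51
Frame 5: SPARE (2+8=10). 10 + next roll (7) = 17. Cumulative: 68
Frame 6: OPEN (7+0=7). Cumulative: 75
Frame 7: STRIKE. 10 + next two rolls (10+9) = 29. Cumulative: 104
Frame 8: STRIKE. 10 + next two rolls (9+0) = 19. Cumulative: 123
Frame 9: OPEN (9+0=9). Cumulative: 132
Frame 10: OPEN. Sum of all frame-10 rolls (3+5) = 8. Cumulative: 140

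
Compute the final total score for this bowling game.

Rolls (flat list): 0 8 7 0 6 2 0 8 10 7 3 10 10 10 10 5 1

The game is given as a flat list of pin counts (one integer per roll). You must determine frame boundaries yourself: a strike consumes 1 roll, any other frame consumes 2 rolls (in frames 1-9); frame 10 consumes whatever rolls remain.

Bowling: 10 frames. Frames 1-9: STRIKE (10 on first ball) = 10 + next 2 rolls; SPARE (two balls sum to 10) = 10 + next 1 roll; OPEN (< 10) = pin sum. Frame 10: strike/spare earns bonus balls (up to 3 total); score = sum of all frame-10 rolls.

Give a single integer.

Answer: 172

Derivation:
Frame 1: OPEN (0+8=8). Cumulative: 8
Frame 2: OPEN (7+0=7). Cumulative: 15
Frame 3: OPEN (6+2=8). Cumulative: 23
Frame 4: OPEN (0+8=8). Cumulative: 31
Frame 5: STRIKE. 10 + next two rolls (7+3) = 20. Cumulative: 51
Frame 6: SPARE (7+3=10). 10 + next roll (10) = 20. Cumulative: 71
Frame 7: STRIKE. 10 + next two rolls (10+10) = 30. Cumulative: 101
Frame 8: STRIKE. 10 + next two rolls (10+10) = 30. Cumulative: 131
Frame 9: STRIKE. 10 + next two rolls (10+5) = 25. Cumulative: 156
Frame 10: STRIKE. Sum of all frame-10 rolls (10+5+1) = 16. Cumulative: 172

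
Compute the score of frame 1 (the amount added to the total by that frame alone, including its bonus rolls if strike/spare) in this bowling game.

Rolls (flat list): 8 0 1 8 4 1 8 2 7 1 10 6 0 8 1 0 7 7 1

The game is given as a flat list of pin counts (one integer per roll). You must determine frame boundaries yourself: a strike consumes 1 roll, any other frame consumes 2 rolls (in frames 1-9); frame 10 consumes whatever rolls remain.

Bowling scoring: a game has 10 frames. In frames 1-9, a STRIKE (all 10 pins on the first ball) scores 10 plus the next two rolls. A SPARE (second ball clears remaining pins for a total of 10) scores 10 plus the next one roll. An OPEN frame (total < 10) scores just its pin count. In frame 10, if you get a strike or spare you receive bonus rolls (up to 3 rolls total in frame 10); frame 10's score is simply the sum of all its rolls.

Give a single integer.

Answer: 8

Derivation:
Frame 1: OPEN (8+0=8). Cumulative: 8
Frame 2: OPEN (1+8=9). Cumulative: 17
Frame 3: OPEN (4+1=5). Cumulative: 22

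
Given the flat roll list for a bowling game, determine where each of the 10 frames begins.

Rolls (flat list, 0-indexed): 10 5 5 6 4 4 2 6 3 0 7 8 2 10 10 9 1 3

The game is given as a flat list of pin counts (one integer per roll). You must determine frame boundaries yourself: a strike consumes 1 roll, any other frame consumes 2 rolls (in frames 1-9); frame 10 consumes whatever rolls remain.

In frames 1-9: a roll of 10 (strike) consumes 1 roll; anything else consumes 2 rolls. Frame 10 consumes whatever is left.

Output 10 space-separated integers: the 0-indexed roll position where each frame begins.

Answer: 0 1 3 5 7 9 11 13 14 15

Derivation:
Frame 1 starts at roll index 0: roll=10 (strike), consumes 1 roll
Frame 2 starts at roll index 1: rolls=5,5 (sum=10), consumes 2 rolls
Frame 3 starts at roll index 3: rolls=6,4 (sum=10), consumes 2 rolls
Frame 4 starts at roll index 5: rolls=4,2 (sum=6), consumes 2 rolls
Frame 5 starts at roll index 7: rolls=6,3 (sum=9), consumes 2 rolls
Frame 6 starts at roll index 9: rolls=0,7 (sum=7), consumes 2 rolls
Frame 7 starts at roll index 11: rolls=8,2 (sum=10), consumes 2 rolls
Frame 8 starts at roll index 13: roll=10 (strike), consumes 1 roll
Frame 9 starts at roll index 14: roll=10 (strike), consumes 1 roll
Frame 10 starts at roll index 15: 3 remaining rolls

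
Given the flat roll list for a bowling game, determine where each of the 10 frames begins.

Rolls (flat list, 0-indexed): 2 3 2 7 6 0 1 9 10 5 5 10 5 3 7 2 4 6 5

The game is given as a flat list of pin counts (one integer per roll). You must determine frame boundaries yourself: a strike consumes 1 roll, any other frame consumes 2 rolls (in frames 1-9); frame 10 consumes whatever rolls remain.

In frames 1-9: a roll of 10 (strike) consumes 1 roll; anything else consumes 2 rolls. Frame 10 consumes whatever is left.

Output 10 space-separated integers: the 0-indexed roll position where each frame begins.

Frame 1 starts at roll index 0: rolls=2,3 (sum=5), consumes 2 rolls
Frame 2 starts at roll index 2: rolls=2,7 (sum=9), consumes 2 rolls
Frame 3 starts at roll index 4: rolls=6,0 (sum=6), consumes 2 rolls
Frame 4 starts at roll index 6: rolls=1,9 (sum=10), consumes 2 rolls
Frame 5 starts at roll index 8: roll=10 (strike), consumes 1 roll
Frame 6 starts at roll index 9: rolls=5,5 (sum=10), consumes 2 rolls
Frame 7 starts at roll index 11: roll=10 (strike), consumes 1 roll
Frame 8 starts at roll index 12: rolls=5,3 (sum=8), consumes 2 rolls
Frame 9 starts at roll index 14: rolls=7,2 (sum=9), consumes 2 rolls
Frame 10 starts at roll index 16: 3 remaining rolls

Answer: 0 2 4 6 8 9 11 12 14 16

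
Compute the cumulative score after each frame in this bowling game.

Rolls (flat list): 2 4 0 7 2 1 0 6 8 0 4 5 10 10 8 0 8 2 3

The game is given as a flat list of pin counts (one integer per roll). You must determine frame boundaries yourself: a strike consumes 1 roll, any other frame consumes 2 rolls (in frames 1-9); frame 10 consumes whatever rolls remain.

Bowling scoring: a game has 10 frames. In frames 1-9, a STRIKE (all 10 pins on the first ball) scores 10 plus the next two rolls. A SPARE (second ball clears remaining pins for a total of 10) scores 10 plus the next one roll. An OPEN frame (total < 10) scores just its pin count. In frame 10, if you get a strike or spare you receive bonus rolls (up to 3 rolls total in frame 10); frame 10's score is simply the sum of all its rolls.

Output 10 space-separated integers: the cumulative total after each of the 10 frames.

Answer: 6 13 16 22 30 39 67 85 93 106

Derivation:
Frame 1: OPEN (2+4=6). Cumulative: 6
Frame 2: OPEN (0+7=7). Cumulative: 13
Frame 3: OPEN (2+1=3). Cumulative: 16
Frame 4: OPEN (0+6=6). Cumulative: 22
Frame 5: OPEN (8+0=8). Cumulative: 30
Frame 6: OPEN (4+5=9). Cumulative: 39
Frame 7: STRIKE. 10 + next two rolls (10+8) = 28. Cumulative: 67
Frame 8: STRIKE. 10 + next two rolls (8+0) = 18. Cumulative: 85
Frame 9: OPEN (8+0=8). Cumulative: 93
Frame 10: SPARE. Sum of all frame-10 rolls (8+2+3) = 13. Cumulative: 106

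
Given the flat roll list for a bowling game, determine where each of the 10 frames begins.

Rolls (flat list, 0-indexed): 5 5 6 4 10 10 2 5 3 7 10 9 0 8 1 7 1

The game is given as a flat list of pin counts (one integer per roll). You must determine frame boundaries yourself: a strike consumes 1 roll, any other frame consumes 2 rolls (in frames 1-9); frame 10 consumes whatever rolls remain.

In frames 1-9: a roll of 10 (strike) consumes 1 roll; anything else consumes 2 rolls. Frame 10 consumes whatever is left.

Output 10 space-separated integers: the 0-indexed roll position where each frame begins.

Frame 1 starts at roll index 0: rolls=5,5 (sum=10), consumes 2 rolls
Frame 2 starts at roll index 2: rolls=6,4 (sum=10), consumes 2 rolls
Frame 3 starts at roll index 4: roll=10 (strike), consumes 1 roll
Frame 4 starts at roll index 5: roll=10 (strike), consumes 1 roll
Frame 5 starts at roll index 6: rolls=2,5 (sum=7), consumes 2 rolls
Frame 6 starts at roll index 8: rolls=3,7 (sum=10), consumes 2 rolls
Frame 7 starts at roll index 10: roll=10 (strike), consumes 1 roll
Frame 8 starts at roll index 11: rolls=9,0 (sum=9), consumes 2 rolls
Frame 9 starts at roll index 13: rolls=8,1 (sum=9), consumes 2 rolls
Frame 10 starts at roll index 15: 2 remaining rolls

Answer: 0 2 4 5 6 8 10 11 13 15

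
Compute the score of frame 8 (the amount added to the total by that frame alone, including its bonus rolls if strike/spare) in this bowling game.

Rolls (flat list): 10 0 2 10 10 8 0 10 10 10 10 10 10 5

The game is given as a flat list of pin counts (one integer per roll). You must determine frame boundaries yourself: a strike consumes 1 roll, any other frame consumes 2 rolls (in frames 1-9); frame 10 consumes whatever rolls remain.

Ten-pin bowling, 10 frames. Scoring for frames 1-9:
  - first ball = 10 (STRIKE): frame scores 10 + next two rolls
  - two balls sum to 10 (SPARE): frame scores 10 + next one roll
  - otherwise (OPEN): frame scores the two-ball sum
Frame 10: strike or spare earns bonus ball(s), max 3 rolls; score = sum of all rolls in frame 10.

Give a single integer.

Answer: 30

Derivation:
Frame 1: STRIKE. 10 + next two rolls (0+2) = 12. Cumulative: 12
Frame 2: OPEN (0+2=2). Cumulative: 14
Frame 3: STRIKE. 10 + next two rolls (10+8) = 28. Cumulative: 42
Frame 4: STRIKE. 10 + next two rolls (8+0) = 18. Cumulative: 60
Frame 5: OPEN (8+0=8). Cumulative: 68
Frame 6: STRIKE. 10 + next two rolls (10+10) = 30. Cumulative: 98
Frame 7: STRIKE. 10 + next two rolls (10+10) = 30. Cumulative: 128
Frame 8: STRIKE. 10 + next two rolls (10+10) = 30. Cumulative: 158
Frame 9: STRIKE. 10 + next two rolls (10+10) = 30. Cumulative: 188
Frame 10: STRIKE. Sum of all frame-10 rolls (10+10+5) = 25. Cumulative: 213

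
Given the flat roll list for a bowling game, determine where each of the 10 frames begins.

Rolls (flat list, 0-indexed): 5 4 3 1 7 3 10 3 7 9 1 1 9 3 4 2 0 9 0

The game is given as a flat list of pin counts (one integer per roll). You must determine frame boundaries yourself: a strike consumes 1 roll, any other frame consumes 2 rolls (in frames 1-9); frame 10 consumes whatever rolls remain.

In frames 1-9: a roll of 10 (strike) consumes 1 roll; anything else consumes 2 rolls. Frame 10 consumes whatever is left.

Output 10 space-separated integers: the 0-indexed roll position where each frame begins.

Answer: 0 2 4 6 7 9 11 13 15 17

Derivation:
Frame 1 starts at roll index 0: rolls=5,4 (sum=9), consumes 2 rolls
Frame 2 starts at roll index 2: rolls=3,1 (sum=4), consumes 2 rolls
Frame 3 starts at roll index 4: rolls=7,3 (sum=10), consumes 2 rolls
Frame 4 starts at roll index 6: roll=10 (strike), consumes 1 roll
Frame 5 starts at roll index 7: rolls=3,7 (sum=10), consumes 2 rolls
Frame 6 starts at roll index 9: rolls=9,1 (sum=10), consumes 2 rolls
Frame 7 starts at roll index 11: rolls=1,9 (sum=10), consumes 2 rolls
Frame 8 starts at roll index 13: rolls=3,4 (sum=7), consumes 2 rolls
Frame 9 starts at roll index 15: rolls=2,0 (sum=2), consumes 2 rolls
Frame 10 starts at roll index 17: 2 remaining rolls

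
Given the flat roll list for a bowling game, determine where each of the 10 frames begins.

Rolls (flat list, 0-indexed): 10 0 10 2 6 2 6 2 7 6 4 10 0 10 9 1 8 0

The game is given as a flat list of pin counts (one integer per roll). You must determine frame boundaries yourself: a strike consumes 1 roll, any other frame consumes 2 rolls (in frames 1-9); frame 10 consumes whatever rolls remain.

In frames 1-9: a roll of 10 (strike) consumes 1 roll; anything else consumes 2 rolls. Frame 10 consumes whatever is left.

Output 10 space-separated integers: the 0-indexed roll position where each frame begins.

Answer: 0 1 3 5 7 9 11 12 14 16

Derivation:
Frame 1 starts at roll index 0: roll=10 (strike), consumes 1 roll
Frame 2 starts at roll index 1: rolls=0,10 (sum=10), consumes 2 rolls
Frame 3 starts at roll index 3: rolls=2,6 (sum=8), consumes 2 rolls
Frame 4 starts at roll index 5: rolls=2,6 (sum=8), consumes 2 rolls
Frame 5 starts at roll index 7: rolls=2,7 (sum=9), consumes 2 rolls
Frame 6 starts at roll index 9: rolls=6,4 (sum=10), consumes 2 rolls
Frame 7 starts at roll index 11: roll=10 (strike), consumes 1 roll
Frame 8 starts at roll index 12: rolls=0,10 (sum=10), consumes 2 rolls
Frame 9 starts at roll index 14: rolls=9,1 (sum=10), consumes 2 rolls
Frame 10 starts at roll index 16: 2 remaining rolls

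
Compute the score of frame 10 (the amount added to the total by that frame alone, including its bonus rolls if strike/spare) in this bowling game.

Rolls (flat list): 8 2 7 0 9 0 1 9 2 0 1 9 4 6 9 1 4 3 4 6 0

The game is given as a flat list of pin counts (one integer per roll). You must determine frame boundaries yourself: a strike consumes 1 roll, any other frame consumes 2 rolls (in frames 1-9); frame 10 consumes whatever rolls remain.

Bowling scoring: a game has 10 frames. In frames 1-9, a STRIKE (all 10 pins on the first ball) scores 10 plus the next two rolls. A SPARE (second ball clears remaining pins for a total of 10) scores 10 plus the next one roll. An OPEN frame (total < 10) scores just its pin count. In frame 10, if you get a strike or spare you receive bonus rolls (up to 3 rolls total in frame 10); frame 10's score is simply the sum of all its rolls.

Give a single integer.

Frame 1: SPARE (8+2=10). 10 + next roll (7) = 17. Cumulative: 17
Frame 2: OPEN (7+0=7). Cumulative: 24
Frame 3: OPEN (9+0=9). Cumulative: 33
Frame 4: SPARE (1+9=10). 10 + next roll (2) = 12. Cumulative: 45
Frame 5: OPEN (2+0=2). Cumulative: 47
Frame 6: SPARE (1+9=10). 10 + next roll (4) = 14. Cumulative: 61
Frame 7: SPARE (4+6=10). 10 + next roll (9) = 19. Cumulative: 80
Frame 8: SPARE (9+1=10). 10 + next roll (4) = 14. Cumulative: 94
Frame 9: OPEN (4+3=7). Cumulative: 101
Frame 10: SPARE. Sum of all frame-10 rolls (4+6+0) = 10. Cumulative: 111

Answer: 10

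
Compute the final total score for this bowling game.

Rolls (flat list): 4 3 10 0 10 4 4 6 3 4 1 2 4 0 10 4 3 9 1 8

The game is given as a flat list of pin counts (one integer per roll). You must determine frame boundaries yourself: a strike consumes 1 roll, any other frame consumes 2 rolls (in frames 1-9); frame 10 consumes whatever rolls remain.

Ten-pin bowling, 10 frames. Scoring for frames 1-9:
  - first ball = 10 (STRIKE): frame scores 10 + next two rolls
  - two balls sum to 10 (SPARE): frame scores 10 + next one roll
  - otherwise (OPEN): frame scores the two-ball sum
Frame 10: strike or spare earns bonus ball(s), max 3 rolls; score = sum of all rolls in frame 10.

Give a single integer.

Frame 1: OPEN (4+3=7). Cumulative: 7
Frame 2: STRIKE. 10 + next two rolls (0+10) = 20. Cumulative: 27
Frame 3: SPARE (0+10=10). 10 + next roll (4) = 14. Cumulative: 41
Frame 4: OPEN (4+4=8). Cumulative: 49
Frame 5: OPEN (6+3=9). Cumulative: 58
Frame 6: OPEN (4+1=5). Cumulative: 63
Frame 7: OPEN (2+4=6). Cumulative: 69
Frame 8: SPARE (0+10=10). 10 + next roll (4) = 14. Cumulative: 83
Frame 9: OPEN (4+3=7). Cumulative: 90
Frame 10: SPARE. Sum of all frame-10 rolls (9+1+8) = 18. Cumulative: 108

Answer: 108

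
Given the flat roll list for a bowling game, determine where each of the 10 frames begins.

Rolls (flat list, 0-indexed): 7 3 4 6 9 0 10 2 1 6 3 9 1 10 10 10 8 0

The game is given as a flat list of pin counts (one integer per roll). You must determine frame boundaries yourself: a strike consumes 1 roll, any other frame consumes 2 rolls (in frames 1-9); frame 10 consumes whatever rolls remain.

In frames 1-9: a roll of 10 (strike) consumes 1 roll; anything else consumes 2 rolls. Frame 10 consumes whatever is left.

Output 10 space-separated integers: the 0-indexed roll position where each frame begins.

Frame 1 starts at roll index 0: rolls=7,3 (sum=10), consumes 2 rolls
Frame 2 starts at roll index 2: rolls=4,6 (sum=10), consumes 2 rolls
Frame 3 starts at roll index 4: rolls=9,0 (sum=9), consumes 2 rolls
Frame 4 starts at roll index 6: roll=10 (strike), consumes 1 roll
Frame 5 starts at roll index 7: rolls=2,1 (sum=3), consumes 2 rolls
Frame 6 starts at roll index 9: rolls=6,3 (sum=9), consumes 2 rolls
Frame 7 starts at roll index 11: rolls=9,1 (sum=10), consumes 2 rolls
Frame 8 starts at roll index 13: roll=10 (strike), consumes 1 roll
Frame 9 starts at roll index 14: roll=10 (strike), consumes 1 roll
Frame 10 starts at roll index 15: 3 remaining rolls

Answer: 0 2 4 6 7 9 11 13 14 15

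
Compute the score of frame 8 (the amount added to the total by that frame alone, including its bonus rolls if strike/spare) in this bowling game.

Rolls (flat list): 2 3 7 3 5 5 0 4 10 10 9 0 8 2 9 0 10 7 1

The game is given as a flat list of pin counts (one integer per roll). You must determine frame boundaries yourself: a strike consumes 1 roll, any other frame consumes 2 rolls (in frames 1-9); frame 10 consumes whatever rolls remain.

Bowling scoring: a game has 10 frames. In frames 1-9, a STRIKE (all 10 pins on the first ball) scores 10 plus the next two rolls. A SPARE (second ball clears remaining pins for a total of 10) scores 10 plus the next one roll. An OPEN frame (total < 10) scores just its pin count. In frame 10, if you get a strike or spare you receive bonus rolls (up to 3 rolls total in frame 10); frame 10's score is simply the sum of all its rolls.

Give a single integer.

Answer: 19

Derivation:
Frame 1: OPEN (2+3=5). Cumulative: 5
Frame 2: SPARE (7+3=10). 10 + next roll (5) = 15. Cumulative: 20
Frame 3: SPARE (5+5=10). 10 + next roll (0) = 10. Cumulative: 30
Frame 4: OPEN (0+4=4). Cumulative: 34
Frame 5: STRIKE. 10 + next two rolls (10+9) = 29. Cumulative: 63
Frame 6: STRIKE. 10 + next two rolls (9+0) = 19. Cumulative: 82
Frame 7: OPEN (9+0=9). Cumulative: 91
Frame 8: SPARE (8+2=10). 10 + next roll (9) = 19. Cumulative: 110
Frame 9: OPEN (9+0=9). Cumulative: 119
Frame 10: STRIKE. Sum of all frame-10 rolls (10+7+1) = 18. Cumulative: 137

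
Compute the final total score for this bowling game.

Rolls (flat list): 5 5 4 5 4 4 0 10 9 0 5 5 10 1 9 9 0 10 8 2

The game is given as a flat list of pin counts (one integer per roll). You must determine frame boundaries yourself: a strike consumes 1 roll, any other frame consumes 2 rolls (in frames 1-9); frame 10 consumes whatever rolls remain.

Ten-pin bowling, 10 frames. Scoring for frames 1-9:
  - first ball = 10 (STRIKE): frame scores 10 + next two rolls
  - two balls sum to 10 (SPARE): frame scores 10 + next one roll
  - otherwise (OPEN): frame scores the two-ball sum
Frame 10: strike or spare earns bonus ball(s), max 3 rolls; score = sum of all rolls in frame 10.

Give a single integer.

Frame 1: SPARE (5+5=10). 10 + next roll (4) = 14. Cumulative: 14
Frame 2: OPEN (4+5=9). Cumulative: 23
Frame 3: OPEN (4+4=8). Cumulative: 31
Frame 4: SPARE (0+10=10). 10 + next roll (9) = 19. Cumulative: 50
Frame 5: OPEN (9+0=9). Cumulative: 59
Frame 6: SPARE (5+5=10). 10 + next roll (10) = 20. Cumulative: 79
Frame 7: STRIKE. 10 + next two rolls (1+9) = 20. Cumulative: 99
Frame 8: SPARE (1+9=10). 10 + next roll (9) = 19. Cumulative: 118
Frame 9: OPEN (9+0=9). Cumulative: 127
Frame 10: STRIKE. Sum of all frame-10 rolls (10+8+2) = 20. Cumulative: 147

Answer: 147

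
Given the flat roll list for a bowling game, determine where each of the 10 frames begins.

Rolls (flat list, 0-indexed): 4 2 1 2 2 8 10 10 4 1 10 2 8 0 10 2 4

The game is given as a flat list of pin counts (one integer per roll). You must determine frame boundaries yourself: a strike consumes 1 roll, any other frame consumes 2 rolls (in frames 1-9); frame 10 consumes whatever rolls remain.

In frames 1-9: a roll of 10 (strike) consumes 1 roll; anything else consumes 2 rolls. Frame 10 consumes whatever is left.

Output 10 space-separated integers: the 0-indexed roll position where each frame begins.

Frame 1 starts at roll index 0: rolls=4,2 (sum=6), consumes 2 rolls
Frame 2 starts at roll index 2: rolls=1,2 (sum=3), consumes 2 rolls
Frame 3 starts at roll index 4: rolls=2,8 (sum=10), consumes 2 rolls
Frame 4 starts at roll index 6: roll=10 (strike), consumes 1 roll
Frame 5 starts at roll index 7: roll=10 (strike), consumes 1 roll
Frame 6 starts at roll index 8: rolls=4,1 (sum=5), consumes 2 rolls
Frame 7 starts at roll index 10: roll=10 (strike), consumes 1 roll
Frame 8 starts at roll index 11: rolls=2,8 (sum=10), consumes 2 rolls
Frame 9 starts at roll index 13: rolls=0,10 (sum=10), consumes 2 rolls
Frame 10 starts at roll index 15: 2 remaining rolls

Answer: 0 2 4 6 7 8 10 11 13 15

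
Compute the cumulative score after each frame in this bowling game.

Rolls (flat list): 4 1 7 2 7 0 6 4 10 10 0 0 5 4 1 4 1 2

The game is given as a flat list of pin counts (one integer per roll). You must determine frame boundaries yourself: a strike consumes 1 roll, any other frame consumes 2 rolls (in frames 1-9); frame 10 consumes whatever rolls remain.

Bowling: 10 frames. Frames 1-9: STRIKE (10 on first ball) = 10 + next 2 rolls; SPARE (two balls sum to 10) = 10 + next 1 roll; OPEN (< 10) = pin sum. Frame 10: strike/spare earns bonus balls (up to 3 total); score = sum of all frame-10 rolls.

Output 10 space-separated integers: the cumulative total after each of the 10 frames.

Frame 1: OPEN (4+1=5). Cumulative: 5
Frame 2: OPEN (7+2=9). Cumulative: 14
Frame 3: OPEN (7+0=7). Cumulative: 21
Frame 4: SPARE (6+4=10). 10 + next roll (10) = 20. Cumulative: 41
Frame 5: STRIKE. 10 + next two rolls (10+0) = 20. Cumulative: 61
Frame 6: STRIKE. 10 + next two rolls (0+0) = 10. Cumulative: 71
Frame 7: OPEN (0+0=0). Cumulative: 71
Frame 8: OPEN (5+4=9). Cumulative: 80
Frame 9: OPEN (1+4=5). Cumulative: 85
Frame 10: OPEN. Sum of all frame-10 rolls (1+2) = 3. Cumulative: 88

Answer: 5 14 21 41 61 71 71 80 85 88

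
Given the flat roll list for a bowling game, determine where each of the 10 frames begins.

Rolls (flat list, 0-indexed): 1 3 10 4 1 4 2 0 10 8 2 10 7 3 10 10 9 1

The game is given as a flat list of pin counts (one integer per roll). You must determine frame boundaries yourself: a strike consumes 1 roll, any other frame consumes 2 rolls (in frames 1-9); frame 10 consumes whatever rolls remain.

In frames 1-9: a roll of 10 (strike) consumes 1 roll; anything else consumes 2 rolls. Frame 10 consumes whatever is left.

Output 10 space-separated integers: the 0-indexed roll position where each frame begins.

Frame 1 starts at roll index 0: rolls=1,3 (sum=4), consumes 2 rolls
Frame 2 starts at roll index 2: roll=10 (strike), consumes 1 roll
Frame 3 starts at roll index 3: rolls=4,1 (sum=5), consumes 2 rolls
Frame 4 starts at roll index 5: rolls=4,2 (sum=6), consumes 2 rolls
Frame 5 starts at roll index 7: rolls=0,10 (sum=10), consumes 2 rolls
Frame 6 starts at roll index 9: rolls=8,2 (sum=10), consumes 2 rolls
Frame 7 starts at roll index 11: roll=10 (strike), consumes 1 roll
Frame 8 starts at roll index 12: rolls=7,3 (sum=10), consumes 2 rolls
Frame 9 starts at roll index 14: roll=10 (strike), consumes 1 roll
Frame 10 starts at roll index 15: 3 remaining rolls

Answer: 0 2 3 5 7 9 11 12 14 15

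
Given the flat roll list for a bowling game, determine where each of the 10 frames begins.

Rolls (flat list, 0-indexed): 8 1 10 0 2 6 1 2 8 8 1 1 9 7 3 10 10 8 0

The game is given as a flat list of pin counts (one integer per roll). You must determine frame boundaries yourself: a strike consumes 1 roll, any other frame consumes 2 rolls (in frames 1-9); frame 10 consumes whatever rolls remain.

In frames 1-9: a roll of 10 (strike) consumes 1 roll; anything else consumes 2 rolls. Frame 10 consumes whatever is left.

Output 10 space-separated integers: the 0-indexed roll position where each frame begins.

Frame 1 starts at roll index 0: rolls=8,1 (sum=9), consumes 2 rolls
Frame 2 starts at roll index 2: roll=10 (strike), consumes 1 roll
Frame 3 starts at roll index 3: rolls=0,2 (sum=2), consumes 2 rolls
Frame 4 starts at roll index 5: rolls=6,1 (sum=7), consumes 2 rolls
Frame 5 starts at roll index 7: rolls=2,8 (sum=10), consumes 2 rolls
Frame 6 starts at roll index 9: rolls=8,1 (sum=9), consumes 2 rolls
Frame 7 starts at roll index 11: rolls=1,9 (sum=10), consumes 2 rolls
Frame 8 starts at roll index 13: rolls=7,3 (sum=10), consumes 2 rolls
Frame 9 starts at roll index 15: roll=10 (strike), consumes 1 roll
Frame 10 starts at roll index 16: 3 remaining rolls

Answer: 0 2 3 5 7 9 11 13 15 16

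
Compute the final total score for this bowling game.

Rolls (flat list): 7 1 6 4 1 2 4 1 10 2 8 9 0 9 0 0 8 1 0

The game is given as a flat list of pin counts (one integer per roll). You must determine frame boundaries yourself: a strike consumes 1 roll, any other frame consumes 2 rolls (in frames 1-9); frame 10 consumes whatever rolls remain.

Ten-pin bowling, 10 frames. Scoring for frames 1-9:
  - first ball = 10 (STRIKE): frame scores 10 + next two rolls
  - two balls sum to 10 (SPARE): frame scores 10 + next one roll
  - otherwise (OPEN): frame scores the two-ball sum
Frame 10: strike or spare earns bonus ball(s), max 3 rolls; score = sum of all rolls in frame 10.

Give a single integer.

Answer: 93

Derivation:
Frame 1: OPEN (7+1=8). Cumulative: 8
Frame 2: SPARE (6+4=10). 10 + next roll (1) = 11. Cumulative: 19
Frame 3: OPEN (1+2=3). Cumulative: 22
Frame 4: OPEN (4+1=5). Cumulative: 27
Frame 5: STRIKE. 10 + next two rolls (2+8) = 20. Cumulative: 47
Frame 6: SPARE (2+8=10). 10 + next roll (9) = 19. Cumulative: 66
Frame 7: OPEN (9+0=9). Cumulative: 75
Frame 8: OPEN (9+0=9). Cumulative: 84
Frame 9: OPEN (0+8=8). Cumulative: 92
Frame 10: OPEN. Sum of all frame-10 rolls (1+0) = 1. Cumulative: 93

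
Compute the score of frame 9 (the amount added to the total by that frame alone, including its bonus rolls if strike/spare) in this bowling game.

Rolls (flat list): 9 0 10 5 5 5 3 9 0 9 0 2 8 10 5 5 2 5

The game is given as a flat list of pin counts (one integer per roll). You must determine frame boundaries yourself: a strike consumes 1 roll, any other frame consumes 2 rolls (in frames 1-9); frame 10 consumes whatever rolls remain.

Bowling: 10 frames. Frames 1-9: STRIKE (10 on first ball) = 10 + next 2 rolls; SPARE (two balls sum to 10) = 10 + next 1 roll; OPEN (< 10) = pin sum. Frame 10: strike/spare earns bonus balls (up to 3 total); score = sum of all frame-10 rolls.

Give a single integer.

Answer: 12

Derivation:
Frame 1: OPEN (9+0=9). Cumulative: 9
Frame 2: STRIKE. 10 + next two rolls (5+5) = 20. Cumulative: 29
Frame 3: SPARE (5+5=10). 10 + next roll (5) = 15. Cumulative: 44
Frame 4: OPEN (5+3=8). Cumulative: 52
Frame 5: OPEN (9+0=9). Cumulative: 61
Frame 6: OPEN (9+0=9). Cumulative: 70
Frame 7: SPARE (2+8=10). 10 + next roll (10) = 20. Cumulative: 90
Frame 8: STRIKE. 10 + next two rolls (5+5) = 20. Cumulative: 110
Frame 9: SPARE (5+5=10). 10 + next roll (2) = 12. Cumulative: 122
Frame 10: OPEN. Sum of all frame-10 rolls (2+5) = 7. Cumulative: 129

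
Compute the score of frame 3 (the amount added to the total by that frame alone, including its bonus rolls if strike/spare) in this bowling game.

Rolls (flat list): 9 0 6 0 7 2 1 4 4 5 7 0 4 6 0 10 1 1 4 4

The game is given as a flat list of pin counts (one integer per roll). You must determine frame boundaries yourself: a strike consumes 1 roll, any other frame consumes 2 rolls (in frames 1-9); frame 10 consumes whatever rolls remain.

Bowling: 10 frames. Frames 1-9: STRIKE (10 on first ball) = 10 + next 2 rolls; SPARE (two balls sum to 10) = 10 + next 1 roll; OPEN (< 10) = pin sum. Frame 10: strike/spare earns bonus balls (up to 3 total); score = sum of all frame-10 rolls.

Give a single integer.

Answer: 9

Derivation:
Frame 1: OPEN (9+0=9). Cumulative: 9
Frame 2: OPEN (6+0=6). Cumulative: 15
Frame 3: OPEN (7+2=9). Cumulative: 24
Frame 4: OPEN (1+4=5). Cumulative: 29
Frame 5: OPEN (4+5=9). Cumulative: 38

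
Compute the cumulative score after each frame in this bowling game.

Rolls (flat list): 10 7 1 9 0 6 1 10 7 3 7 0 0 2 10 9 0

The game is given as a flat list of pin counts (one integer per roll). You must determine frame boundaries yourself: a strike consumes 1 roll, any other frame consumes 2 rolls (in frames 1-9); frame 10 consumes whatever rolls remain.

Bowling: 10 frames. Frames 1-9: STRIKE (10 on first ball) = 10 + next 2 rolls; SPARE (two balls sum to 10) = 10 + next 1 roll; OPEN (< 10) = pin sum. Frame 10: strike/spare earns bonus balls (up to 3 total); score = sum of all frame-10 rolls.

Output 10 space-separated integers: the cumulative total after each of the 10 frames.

Frame 1: STRIKE. 10 + next two rolls (7+1) = 18. Cumulative: 18
Frame 2: OPEN (7+1=8). Cumulative: 26
Frame 3: OPEN (9+0=9). Cumulative: 35
Frame 4: OPEN (6+1=7). Cumulative: 42
Frame 5: STRIKE. 10 + next two rolls (7+3) = 20. Cumulative: 62
Frame 6: SPARE (7+3=10). 10 + next roll (7) = 17. Cumulative: 79
Frame 7: OPEN (7+0=7). Cumulative: 86
Frame 8: OPEN (0+2=2). Cumulative: 88
Frame 9: STRIKE. 10 + next two rolls (9+0) = 19. Cumulative: 107
Frame 10: OPEN. Sum of all frame-10 rolls (9+0) = 9. Cumulative: 116

Answer: 18 26 35 42 62 79 86 88 107 116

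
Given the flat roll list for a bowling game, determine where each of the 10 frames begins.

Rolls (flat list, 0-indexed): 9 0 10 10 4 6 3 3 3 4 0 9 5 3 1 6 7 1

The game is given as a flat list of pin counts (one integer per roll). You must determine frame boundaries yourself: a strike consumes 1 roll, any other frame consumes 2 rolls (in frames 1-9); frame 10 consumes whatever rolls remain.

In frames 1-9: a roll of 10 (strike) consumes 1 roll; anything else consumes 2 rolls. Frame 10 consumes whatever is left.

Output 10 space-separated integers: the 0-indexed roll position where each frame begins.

Frame 1 starts at roll index 0: rolls=9,0 (sum=9), consumes 2 rolls
Frame 2 starts at roll index 2: roll=10 (strike), consumes 1 roll
Frame 3 starts at roll index 3: roll=10 (strike), consumes 1 roll
Frame 4 starts at roll index 4: rolls=4,6 (sum=10), consumes 2 rolls
Frame 5 starts at roll index 6: rolls=3,3 (sum=6), consumes 2 rolls
Frame 6 starts at roll index 8: rolls=3,4 (sum=7), consumes 2 rolls
Frame 7 starts at roll index 10: rolls=0,9 (sum=9), consumes 2 rolls
Frame 8 starts at roll index 12: rolls=5,3 (sum=8), consumes 2 rolls
Frame 9 starts at roll index 14: rolls=1,6 (sum=7), consumes 2 rolls
Frame 10 starts at roll index 16: 2 remaining rolls

Answer: 0 2 3 4 6 8 10 12 14 16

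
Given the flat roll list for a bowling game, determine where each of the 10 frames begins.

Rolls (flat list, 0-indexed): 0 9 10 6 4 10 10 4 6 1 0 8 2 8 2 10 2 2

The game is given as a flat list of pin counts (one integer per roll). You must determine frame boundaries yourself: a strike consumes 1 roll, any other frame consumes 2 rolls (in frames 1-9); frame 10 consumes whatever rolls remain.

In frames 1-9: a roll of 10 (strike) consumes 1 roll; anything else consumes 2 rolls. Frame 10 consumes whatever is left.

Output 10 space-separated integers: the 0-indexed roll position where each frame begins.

Answer: 0 2 3 5 6 7 9 11 13 15

Derivation:
Frame 1 starts at roll index 0: rolls=0,9 (sum=9), consumes 2 rolls
Frame 2 starts at roll index 2: roll=10 (strike), consumes 1 roll
Frame 3 starts at roll index 3: rolls=6,4 (sum=10), consumes 2 rolls
Frame 4 starts at roll index 5: roll=10 (strike), consumes 1 roll
Frame 5 starts at roll index 6: roll=10 (strike), consumes 1 roll
Frame 6 starts at roll index 7: rolls=4,6 (sum=10), consumes 2 rolls
Frame 7 starts at roll index 9: rolls=1,0 (sum=1), consumes 2 rolls
Frame 8 starts at roll index 11: rolls=8,2 (sum=10), consumes 2 rolls
Frame 9 starts at roll index 13: rolls=8,2 (sum=10), consumes 2 rolls
Frame 10 starts at roll index 15: 3 remaining rolls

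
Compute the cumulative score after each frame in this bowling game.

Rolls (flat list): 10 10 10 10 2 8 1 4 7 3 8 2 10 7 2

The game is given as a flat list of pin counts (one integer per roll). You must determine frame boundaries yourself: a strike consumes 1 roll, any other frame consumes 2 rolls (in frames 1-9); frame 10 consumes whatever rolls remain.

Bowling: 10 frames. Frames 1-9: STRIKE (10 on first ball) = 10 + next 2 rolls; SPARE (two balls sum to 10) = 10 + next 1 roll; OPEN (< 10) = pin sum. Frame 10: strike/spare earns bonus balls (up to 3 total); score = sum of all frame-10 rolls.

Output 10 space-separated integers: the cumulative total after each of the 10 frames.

Answer: 30 60 82 102 113 118 136 156 175 184

Derivation:
Frame 1: STRIKE. 10 + next two rolls (10+10) = 30. Cumulative: 30
Frame 2: STRIKE. 10 + next two rolls (10+10) = 30. Cumulative: 60
Frame 3: STRIKE. 10 + next two rolls (10+2) = 22. Cumulative: 82
Frame 4: STRIKE. 10 + next two rolls (2+8) = 20. Cumulative: 102
Frame 5: SPARE (2+8=10). 10 + next roll (1) = 11. Cumulative: 113
Frame 6: OPEN (1+4=5). Cumulative: 118
Frame 7: SPARE (7+3=10). 10 + next roll (8) = 18. Cumulative: 136
Frame 8: SPARE (8+2=10). 10 + next roll (10) = 20. Cumulative: 156
Frame 9: STRIKE. 10 + next two rolls (7+2) = 19. Cumulative: 175
Frame 10: OPEN. Sum of all frame-10 rolls (7+2) = 9. Cumulative: 184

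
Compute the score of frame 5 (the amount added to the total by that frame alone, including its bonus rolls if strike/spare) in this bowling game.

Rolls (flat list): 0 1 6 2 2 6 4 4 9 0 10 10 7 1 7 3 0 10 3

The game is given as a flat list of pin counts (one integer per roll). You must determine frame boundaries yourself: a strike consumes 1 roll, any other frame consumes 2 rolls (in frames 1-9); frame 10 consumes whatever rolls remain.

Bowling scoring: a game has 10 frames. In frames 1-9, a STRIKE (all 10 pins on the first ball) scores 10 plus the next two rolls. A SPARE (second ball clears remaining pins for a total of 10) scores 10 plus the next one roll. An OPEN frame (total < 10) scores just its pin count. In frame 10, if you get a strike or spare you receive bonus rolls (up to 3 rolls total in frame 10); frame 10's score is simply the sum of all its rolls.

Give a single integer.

Answer: 9

Derivation:
Frame 1: OPEN (0+1=1). Cumulative: 1
Frame 2: OPEN (6+2=8). Cumulative: 9
Frame 3: OPEN (2+6=8). Cumulative: 17
Frame 4: OPEN (4+4=8). Cumulative: 25
Frame 5: OPEN (9+0=9). Cumulative: 34
Frame 6: STRIKE. 10 + next two rolls (10+7) = 27. Cumulative: 61
Frame 7: STRIKE. 10 + next two rolls (7+1) = 18. Cumulative: 79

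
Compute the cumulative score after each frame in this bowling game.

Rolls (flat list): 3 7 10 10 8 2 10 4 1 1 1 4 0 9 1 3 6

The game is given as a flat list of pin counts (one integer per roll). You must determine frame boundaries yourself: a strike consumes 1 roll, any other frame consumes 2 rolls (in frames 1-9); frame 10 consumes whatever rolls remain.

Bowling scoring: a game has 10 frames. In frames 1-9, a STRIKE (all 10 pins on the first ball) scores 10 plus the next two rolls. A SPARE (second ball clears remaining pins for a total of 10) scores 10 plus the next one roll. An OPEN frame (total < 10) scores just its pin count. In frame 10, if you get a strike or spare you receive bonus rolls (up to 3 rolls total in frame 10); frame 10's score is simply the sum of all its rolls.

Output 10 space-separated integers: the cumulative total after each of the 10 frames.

Answer: 20 48 68 88 103 108 110 114 127 136

Derivation:
Frame 1: SPARE (3+7=10). 10 + next roll (10) = 20. Cumulative: 20
Frame 2: STRIKE. 10 + next two rolls (10+8) = 28. Cumulative: 48
Frame 3: STRIKE. 10 + next two rolls (8+2) = 20. Cumulative: 68
Frame 4: SPARE (8+2=10). 10 + next roll (10) = 20. Cumulative: 88
Frame 5: STRIKE. 10 + next two rolls (4+1) = 15. Cumulative: 103
Frame 6: OPEN (4+1=5). Cumulative: 108
Frame 7: OPEN (1+1=2). Cumulative: 110
Frame 8: OPEN (4+0=4). Cumulative: 114
Frame 9: SPARE (9+1=10). 10 + next roll (3) = 13. Cumulative: 127
Frame 10: OPEN. Sum of all frame-10 rolls (3+6) = 9. Cumulative: 136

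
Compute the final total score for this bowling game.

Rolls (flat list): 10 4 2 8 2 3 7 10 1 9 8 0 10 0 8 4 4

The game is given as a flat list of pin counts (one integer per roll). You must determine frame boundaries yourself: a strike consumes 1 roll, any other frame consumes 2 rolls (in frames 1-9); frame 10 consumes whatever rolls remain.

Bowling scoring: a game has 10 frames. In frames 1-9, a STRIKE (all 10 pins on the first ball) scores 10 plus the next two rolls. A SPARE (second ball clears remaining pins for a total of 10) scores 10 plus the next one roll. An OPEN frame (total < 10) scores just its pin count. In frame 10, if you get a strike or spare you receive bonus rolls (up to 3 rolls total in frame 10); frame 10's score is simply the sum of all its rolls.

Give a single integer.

Answer: 135

Derivation:
Frame 1: STRIKE. 10 + next two rolls (4+2) = 16. Cumulative: 16
Frame 2: OPEN (4+2=6). Cumulative: 22
Frame 3: SPARE (8+2=10). 10 + next roll (3) = 13. Cumulative: 35
Frame 4: SPARE (3+7=10). 10 + next roll (10) = 20. Cumulative: 55
Frame 5: STRIKE. 10 + next two rolls (1+9) = 20. Cumulative: 75
Frame 6: SPARE (1+9=10). 10 + next roll (8) = 18. Cumulative: 93
Frame 7: OPEN (8+0=8). Cumulative: 101
Frame 8: STRIKE. 10 + next two rolls (0+8) = 18. Cumulative: 119
Frame 9: OPEN (0+8=8). Cumulative: 127
Frame 10: OPEN. Sum of all frame-10 rolls (4+4) = 8. Cumulative: 135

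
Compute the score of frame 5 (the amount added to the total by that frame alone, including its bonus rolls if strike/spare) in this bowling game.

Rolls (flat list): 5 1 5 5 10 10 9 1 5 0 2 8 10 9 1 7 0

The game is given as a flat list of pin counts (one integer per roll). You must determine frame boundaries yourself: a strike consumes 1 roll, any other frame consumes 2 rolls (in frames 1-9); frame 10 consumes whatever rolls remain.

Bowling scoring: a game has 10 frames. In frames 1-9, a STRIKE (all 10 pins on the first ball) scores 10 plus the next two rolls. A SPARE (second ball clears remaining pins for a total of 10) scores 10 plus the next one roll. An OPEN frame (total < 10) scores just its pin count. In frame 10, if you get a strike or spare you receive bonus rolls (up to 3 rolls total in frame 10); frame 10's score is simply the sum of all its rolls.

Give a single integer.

Answer: 15

Derivation:
Frame 1: OPEN (5+1=6). Cumulative: 6
Frame 2: SPARE (5+5=10). 10 + next roll (10) = 20. Cumulative: 26
Frame 3: STRIKE. 10 + next two rolls (10+9) = 29. Cumulative: 55
Frame 4: STRIKE. 10 + next two rolls (9+1) = 20. Cumulative: 75
Frame 5: SPARE (9+1=10). 10 + next roll (5) = 15. Cumulative: 90
Frame 6: OPEN (5+0=5). Cumulative: 95
Frame 7: SPARE (2+8=10). 10 + next roll (10) = 20. Cumulative: 115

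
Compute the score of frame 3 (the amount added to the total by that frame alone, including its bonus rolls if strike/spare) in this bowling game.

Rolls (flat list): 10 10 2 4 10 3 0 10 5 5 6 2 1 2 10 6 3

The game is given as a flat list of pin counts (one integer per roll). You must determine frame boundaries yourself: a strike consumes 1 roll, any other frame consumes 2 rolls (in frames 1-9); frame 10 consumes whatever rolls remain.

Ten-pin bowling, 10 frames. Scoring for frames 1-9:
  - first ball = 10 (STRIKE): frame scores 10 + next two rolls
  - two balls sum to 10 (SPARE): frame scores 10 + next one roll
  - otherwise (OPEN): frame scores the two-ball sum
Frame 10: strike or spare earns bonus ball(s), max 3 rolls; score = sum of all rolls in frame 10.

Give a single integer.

Answer: 6

Derivation:
Frame 1: STRIKE. 10 + next two rolls (10+2) = 22. Cumulative: 22
Frame 2: STRIKE. 10 + next two rolls (2+4) = 16. Cumulative: 38
Frame 3: OPEN (2+4=6). Cumulative: 44
Frame 4: STRIKE. 10 + next two rolls (3+0) = 13. Cumulative: 57
Frame 5: OPEN (3+0=3). Cumulative: 60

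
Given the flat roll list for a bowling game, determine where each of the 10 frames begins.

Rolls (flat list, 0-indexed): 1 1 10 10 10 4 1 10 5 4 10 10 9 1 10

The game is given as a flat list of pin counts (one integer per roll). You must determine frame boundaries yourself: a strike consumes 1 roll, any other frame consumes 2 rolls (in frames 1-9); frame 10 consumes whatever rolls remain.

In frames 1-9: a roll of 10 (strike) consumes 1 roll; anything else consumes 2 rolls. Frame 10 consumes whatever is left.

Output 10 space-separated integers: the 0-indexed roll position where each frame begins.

Answer: 0 2 3 4 5 7 8 10 11 12

Derivation:
Frame 1 starts at roll index 0: rolls=1,1 (sum=2), consumes 2 rolls
Frame 2 starts at roll index 2: roll=10 (strike), consumes 1 roll
Frame 3 starts at roll index 3: roll=10 (strike), consumes 1 roll
Frame 4 starts at roll index 4: roll=10 (strike), consumes 1 roll
Frame 5 starts at roll index 5: rolls=4,1 (sum=5), consumes 2 rolls
Frame 6 starts at roll index 7: roll=10 (strike), consumes 1 roll
Frame 7 starts at roll index 8: rolls=5,4 (sum=9), consumes 2 rolls
Frame 8 starts at roll index 10: roll=10 (strike), consumes 1 roll
Frame 9 starts at roll index 11: roll=10 (strike), consumes 1 roll
Frame 10 starts at roll index 12: 3 remaining rolls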